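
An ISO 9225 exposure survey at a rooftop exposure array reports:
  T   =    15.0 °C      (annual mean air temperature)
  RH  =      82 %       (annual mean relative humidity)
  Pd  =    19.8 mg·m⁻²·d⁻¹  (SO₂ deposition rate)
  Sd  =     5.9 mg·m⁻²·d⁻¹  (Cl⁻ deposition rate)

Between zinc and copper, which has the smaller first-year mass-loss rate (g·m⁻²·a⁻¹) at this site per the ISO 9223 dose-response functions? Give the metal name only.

zinc

zinc: temperature factor f = -0.071·(5.0) = -0.3550
  SO₂ term: 0.0129·19.8^0.44·exp(0.046·82-0.3550) = 1.463
  Cl⁻ term: 0.0175·5.9^0.57·exp(0.008·82+0.085·15.0) = 0.3319
  sum: 1.463 + 0.3319 → r_corr = 1.794 μm/a
  mass loss = 1.794 μm/a × 7.14 g/cm³ = 12.81 g·m⁻²·a⁻¹
copper: temperature factor f = -0.080·(5.0) = -0.4000
  Pd branch = 0.0053·Pd^0.26·e^(0.059·RH+f) = 0.9746 μm/a
  Sd branch = 0.01025·Sd^0.27·e^(0.036·RH+0.049·T) = 0.6608 μm/a
  r_corr = 0.9746 + 0.6608 = 1.635 μm/a
  mass loss = 1.635 μm/a × 8.96 g/cm³ = 14.65 g·m⁻²·a⁻¹
Ordering by g·m⁻²·a⁻¹: copper (14.7) > zinc (12.8)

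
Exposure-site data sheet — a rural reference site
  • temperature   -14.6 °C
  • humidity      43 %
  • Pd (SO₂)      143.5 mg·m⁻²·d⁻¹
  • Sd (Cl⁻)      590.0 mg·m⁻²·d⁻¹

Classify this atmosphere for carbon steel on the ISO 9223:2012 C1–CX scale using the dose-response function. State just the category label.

C2

carbon steel: T≤10 °C ⇒ hinge +0.150·(-14.6−10) = -3.6900
  Pd branch = 1.77·Pd^0.52·e^(0.02·RH+f) = 1.382 μm/a
  Cl⁻ term: 0.102·590.0^0.62·exp(0.033·43+0.04·-14.6) = 12.28
  r_corr = 1.382 + 12.28 = 13.66 μm/a
ISO 9223 Table 2 (carbon steel): 1.3 < 13.7 ≤ 25 μm/a ⇒ C2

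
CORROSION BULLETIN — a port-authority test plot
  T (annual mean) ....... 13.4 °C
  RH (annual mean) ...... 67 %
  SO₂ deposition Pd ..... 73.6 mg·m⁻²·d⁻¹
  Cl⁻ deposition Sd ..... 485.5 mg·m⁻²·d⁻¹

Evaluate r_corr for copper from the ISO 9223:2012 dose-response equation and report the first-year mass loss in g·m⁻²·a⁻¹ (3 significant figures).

copper: T>10 °C ⇒ hinge -0.080·(13.4−10) = -0.2720
  sulphur-dioxide contribution → 0.6431 μm/a
  chloride contribution → 1.171 μm/a
  total first-year rate 1.814 μm/a
Convert to mass loss: 1.814 μm/a × 8.96 g/cm³ = 16.26 g·m⁻²·a⁻¹

r_corr = 16.3 g·m⁻²·a⁻¹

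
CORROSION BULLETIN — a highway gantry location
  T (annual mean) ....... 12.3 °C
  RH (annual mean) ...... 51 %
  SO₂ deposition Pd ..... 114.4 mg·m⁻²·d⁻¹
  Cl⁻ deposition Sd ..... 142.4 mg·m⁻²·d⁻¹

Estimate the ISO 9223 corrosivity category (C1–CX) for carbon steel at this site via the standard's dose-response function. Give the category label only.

carbon steel: temperature factor f = -0.054·(2.3) = -0.1242
  Pd branch = 1.77·Pd^0.52·e^(0.02·RH+f) = 50.98 μm/a
  Sd branch = 0.102·Sd^0.62·e^(0.033·RH+0.04·T) = 19.43 μm/a
  r_corr = 50.98 + 19.43 = 70.4 μm/a
70.4 μm/a falls in (50, 80] for carbon steel → category C4

C4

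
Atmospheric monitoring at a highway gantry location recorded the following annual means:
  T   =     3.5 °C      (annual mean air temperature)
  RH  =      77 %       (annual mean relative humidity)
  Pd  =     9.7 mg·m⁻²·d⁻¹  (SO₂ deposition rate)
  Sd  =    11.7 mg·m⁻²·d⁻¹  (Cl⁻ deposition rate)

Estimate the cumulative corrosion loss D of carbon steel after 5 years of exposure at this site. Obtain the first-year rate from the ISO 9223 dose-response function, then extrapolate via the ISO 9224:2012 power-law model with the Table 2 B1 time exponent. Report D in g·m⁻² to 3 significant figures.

carbon steel: T≤10 °C ⇒ hinge +0.150·(3.5−10) = -0.9750
  Pd branch = 1.77·Pd^0.52·e^(0.02·RH+f) = 10.15 μm/a
  Cl⁻ term: 0.102·11.7^0.62·exp(0.033·77+0.04·3.5) = 6.843
  sum: 10.15 + 6.843 → r_corr = 16.99 μm/a
Long-term exponent b (ISO 9224 Table 2, B1) = 0.523
  D(5) = 16.99 × 5^0.523 = 16.99 × 2.32 = 39.43 μm
  Mass loss = 39.43 μm × 7.85 g/cm³ = 309.5 g·m⁻²

D(5) = 310 g·m⁻²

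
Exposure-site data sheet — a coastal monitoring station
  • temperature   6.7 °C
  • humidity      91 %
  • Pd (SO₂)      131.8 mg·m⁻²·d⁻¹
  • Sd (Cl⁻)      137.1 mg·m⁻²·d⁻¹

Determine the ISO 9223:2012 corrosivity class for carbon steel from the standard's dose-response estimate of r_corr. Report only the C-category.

C5

carbon steel: f(T) = +0.150·(T−10) [T≤10 °C] = -0.4950
  Pd branch = 1.77·Pd^0.52·e^(0.02·RH+f) = 84.29 μm/a
  Cl⁻ term: 0.102·137.1^0.62·exp(0.033·91+0.04·6.7) = 56.77
  sum: 84.29 + 56.77 → r_corr = 141.1 μm/a
141 μm/a falls in (80, 200] for carbon steel → category C5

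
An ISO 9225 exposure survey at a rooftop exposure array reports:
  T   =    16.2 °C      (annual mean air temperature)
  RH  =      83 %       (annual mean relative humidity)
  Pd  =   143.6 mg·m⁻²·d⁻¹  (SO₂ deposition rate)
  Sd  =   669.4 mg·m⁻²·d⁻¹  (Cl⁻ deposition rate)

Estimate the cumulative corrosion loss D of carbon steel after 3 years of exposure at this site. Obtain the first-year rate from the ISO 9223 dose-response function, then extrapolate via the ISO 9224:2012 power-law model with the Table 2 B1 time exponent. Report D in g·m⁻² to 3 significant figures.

carbon steel: f(T) = -0.054·(T−10) [T>10 °C] = -0.3348
  sulphur-dioxide contribution → 88.15 μm/a
  chloride contribution → 170.4 μm/a
  ⇒ r_corr(carbon steel) = 258.6 μm/a
Long-term exponent b (ISO 9224 Table 2, B1) = 0.523
  D(3) = 258.6 × 3^0.523 = 258.6 × 1.776 = 459.3 μm
  Mass loss = 459.3 μm × 7.85 g/cm³ = 3605 g·m⁻²

D(3) = 3.61e+03 g·m⁻²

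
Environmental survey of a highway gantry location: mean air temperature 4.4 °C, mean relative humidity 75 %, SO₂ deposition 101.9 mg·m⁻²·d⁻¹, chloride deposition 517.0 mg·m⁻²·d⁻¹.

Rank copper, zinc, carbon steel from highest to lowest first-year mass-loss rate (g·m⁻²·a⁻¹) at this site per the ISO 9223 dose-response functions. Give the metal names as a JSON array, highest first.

copper: temperature factor f = +0.126·(-5.6) = -0.7056
  Pd branch = 0.0053·Pd^0.26·e^(0.059·RH+f) = 0.7273 μm/a
  Sd branch = 0.01025·Sd^0.27·e^(0.036·RH+0.049·T) = 1.022 μm/a
  r_corr = 0.7273 + 1.022 = 1.75 μm/a
  mass loss = 1.75 μm/a × 8.96 g/cm³ = 15.68 g·m⁻²·a⁻¹
zinc: f(T) = +0.038·(T−10) [T≤10 °C] = -0.2128
  SO₂ term: 0.0129·101.9^0.44·exp(0.046·75-0.2128) = 2.512
  Sd branch = 0.0175·Sd^0.57·e^(0.008·RH+0.085·T) = 1.632 μm/a
  sum: 2.512 + 1.632 → r_corr = 4.144 μm/a
  mass loss = 4.144 μm/a × 7.14 g/cm³ = 29.59 g·m⁻²·a⁻¹
carbon steel: temperature factor f = +0.150·(-5.6) = -0.8400
  SO₂ term: 1.77·101.9^0.52·exp(0.02·75-0.8400) = 37.92
  Sd branch = 0.102·Sd^0.62·e^(0.033·RH+0.04·T) = 69.55 μm/a
  r_corr = 37.92 + 69.55 = 107.5 μm/a
  mass loss = 107.5 μm/a × 7.85 g/cm³ = 843.6 g·m⁻²·a⁻¹
Ordering by g·m⁻²·a⁻¹: carbon steel (844) > zinc (29.6) > copper (15.7)

["carbon steel", "zinc", "copper"]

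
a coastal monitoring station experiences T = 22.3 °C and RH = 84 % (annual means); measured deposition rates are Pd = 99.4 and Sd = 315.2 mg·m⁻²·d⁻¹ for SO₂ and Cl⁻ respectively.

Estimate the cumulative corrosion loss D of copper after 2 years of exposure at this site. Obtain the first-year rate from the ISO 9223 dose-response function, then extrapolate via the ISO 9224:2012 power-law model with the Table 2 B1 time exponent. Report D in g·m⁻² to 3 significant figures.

copper: f(T) = -0.080·(T−10) [T>10 °C] = -0.9840
  sulphur-dioxide contribution → 0.9303 μm/a
  chloride contribution → 2.973 μm/a
  total first-year rate 3.903 μm/a
Long-term exponent b (ISO 9224 Table 2, B1) = 0.667
  D(2) = 3.903 × 2^0.667 = 3.903 × 1.588 = 6.198 μm
  Mass loss = 6.198 μm × 8.96 g/cm³ = 55.53 g·m⁻²

D(2) = 55.5 g·m⁻²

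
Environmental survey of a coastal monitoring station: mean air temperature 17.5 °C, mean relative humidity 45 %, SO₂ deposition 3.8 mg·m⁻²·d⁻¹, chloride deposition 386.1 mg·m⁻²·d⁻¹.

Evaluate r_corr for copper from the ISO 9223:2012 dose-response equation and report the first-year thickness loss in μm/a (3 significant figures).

r_corr = 0.668 μm/a

copper: f(T) = -0.080·(T−10) [T>10 °C] = -0.6000
  SO₂ term: 0.0053·3.8^0.26·exp(0.059·45-0.6000) = 0.05855
  Sd branch = 0.01025·Sd^0.27·e^(0.036·RH+0.049·T) = 0.6097 μm/a
  r_corr = 0.05855 + 0.6097 = 0.6682 μm/a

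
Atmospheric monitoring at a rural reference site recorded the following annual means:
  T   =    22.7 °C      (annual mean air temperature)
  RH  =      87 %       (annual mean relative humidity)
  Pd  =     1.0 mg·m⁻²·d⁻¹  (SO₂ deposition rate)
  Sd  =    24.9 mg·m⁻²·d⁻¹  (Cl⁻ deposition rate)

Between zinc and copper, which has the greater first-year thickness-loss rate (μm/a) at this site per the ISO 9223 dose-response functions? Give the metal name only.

copper

zinc: T>10 °C ⇒ hinge -0.071·(22.7−10) = -0.9017
  sulphur-dioxide contribution → 0.2864 μm/a
  chloride contribution → 1.51 μm/a
  total first-year rate 1.797 μm/a
copper: f(T) = -0.080·(T−10) [T>10 °C] = -1.0160
  sulphur-dioxide contribution → 0.3253 μm/a
  chloride contribution → 1.702 μm/a
  ⇒ r_corr(copper) = 2.027 μm/a
Ordering by μm/a: copper (2.03) > zinc (1.8)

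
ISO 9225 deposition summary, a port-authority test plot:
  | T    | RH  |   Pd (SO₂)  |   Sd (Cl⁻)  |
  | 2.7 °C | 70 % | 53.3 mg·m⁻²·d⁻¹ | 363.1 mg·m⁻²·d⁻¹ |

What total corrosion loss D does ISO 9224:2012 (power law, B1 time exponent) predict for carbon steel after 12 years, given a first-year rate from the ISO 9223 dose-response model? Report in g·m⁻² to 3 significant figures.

carbon steel: temperature factor f = +0.150·(-7.3) = -1.0950
  Pd branch = 1.77·Pd^0.52·e^(0.02·RH+f) = 18.98 μm/a
  Cl⁻ term: 0.102·363.1^0.62·exp(0.033·70+0.04·2.7) = 44.25
  sum: 18.98 + 44.25 → r_corr = 63.23 μm/a
ISO 9224: D(t) = r_corr · t^b with b = 0.523 (carbon steel, B1)
  D(12) = 63.23 × 12^0.523 = 63.23 × 3.668 = 231.9 μm
  Mass loss = 231.9 μm × 7.85 g/cm³ = 1821 g·m⁻²

D(12) = 1.82e+03 g·m⁻²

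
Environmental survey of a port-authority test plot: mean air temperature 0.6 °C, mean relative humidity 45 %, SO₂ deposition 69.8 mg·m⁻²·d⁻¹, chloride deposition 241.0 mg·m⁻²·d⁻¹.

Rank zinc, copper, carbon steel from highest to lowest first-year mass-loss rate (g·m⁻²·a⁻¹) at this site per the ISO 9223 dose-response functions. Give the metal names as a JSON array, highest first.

zinc: T≤10 °C ⇒ hinge +0.038·(0.6−10) = -0.3572
  Pd branch = 0.0129·Pd^0.44·e^(0.046·RH+f) = 0.4632 μm/a
  Cl⁻ term: 0.0175·241.0^0.57·exp(0.008·45+0.085·0.6) = 0.6016
  sum: 0.4632 + 0.6016 → r_corr = 1.065 μm/a
  mass loss = 1.065 μm/a × 7.14 g/cm³ = 7.602 g·m⁻²·a⁻¹
copper: f(T) = +0.126·(T−10) [T≤10 °C] = -1.1844
  Pd branch = 0.0053·Pd^0.26·e^(0.059·RH+f) = 0.06956 μm/a
  Sd branch = 0.01025·Sd^0.27·e^(0.036·RH+0.049·T) = 0.2345 μm/a
  sum: 0.06956 + 0.2345 → r_corr = 0.3041 μm/a
  mass loss = 0.3041 μm/a × 8.96 g/cm³ = 2.725 g·m⁻²·a⁻¹
carbon steel: f(T) = +0.150·(T−10) [T≤10 °C] = -1.4100
  Pd branch = 1.77·Pd^0.52·e^(0.02·RH+f) = 9.667 μm/a
  Cl⁻ term: 0.102·241.0^0.62·exp(0.033·45+0.04·0.6) = 13.83
  r_corr = 9.667 + 13.83 = 23.5 μm/a
  mass loss = 23.5 μm/a × 7.85 g/cm³ = 184.4 g·m⁻²·a⁻¹
Ordering by g·m⁻²·a⁻¹: carbon steel (184) > zinc (7.6) > copper (2.72)

["carbon steel", "zinc", "copper"]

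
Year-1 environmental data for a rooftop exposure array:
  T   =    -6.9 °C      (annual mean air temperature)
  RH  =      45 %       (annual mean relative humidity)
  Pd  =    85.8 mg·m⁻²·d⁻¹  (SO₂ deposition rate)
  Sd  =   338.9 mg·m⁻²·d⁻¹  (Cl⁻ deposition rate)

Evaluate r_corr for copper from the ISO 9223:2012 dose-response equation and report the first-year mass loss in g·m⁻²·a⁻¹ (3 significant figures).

r_corr = 1.85 g·m⁻²·a⁻¹

copper: T≤10 °C ⇒ hinge +0.126·(-6.9−10) = -2.1294
  SO₂ term: 0.0053·85.8^0.26·exp(0.059·45-2.1294) = 0.02853
  Sd branch = 0.01025·Sd^0.27·e^(0.036·RH+0.049·T) = 0.1781 μm/a
  sum: 0.02853 + 0.1781 → r_corr = 0.2066 μm/a
Convert to mass loss: 0.2066 μm/a × 8.96 g/cm³ = 1.851 g·m⁻²·a⁻¹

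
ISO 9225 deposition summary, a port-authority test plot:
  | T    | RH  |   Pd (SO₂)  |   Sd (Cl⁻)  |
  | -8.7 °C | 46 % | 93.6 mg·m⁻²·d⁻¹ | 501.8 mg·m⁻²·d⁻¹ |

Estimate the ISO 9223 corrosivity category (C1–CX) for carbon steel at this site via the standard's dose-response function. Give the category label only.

C2

carbon steel: T≤10 °C ⇒ hinge +0.150·(-8.7−10) = -2.8050
  SO₂ term: 1.77·93.6^0.52·exp(0.02·46-2.8050) = 2.847
  Cl⁻ term: 0.102·501.8^0.62·exp(0.033·46+0.04·-8.7) = 15.53
  sum: 2.847 + 15.53 → r_corr = 18.37 μm/a
18.4 μm/a falls in (1.3, 25] for carbon steel → category C2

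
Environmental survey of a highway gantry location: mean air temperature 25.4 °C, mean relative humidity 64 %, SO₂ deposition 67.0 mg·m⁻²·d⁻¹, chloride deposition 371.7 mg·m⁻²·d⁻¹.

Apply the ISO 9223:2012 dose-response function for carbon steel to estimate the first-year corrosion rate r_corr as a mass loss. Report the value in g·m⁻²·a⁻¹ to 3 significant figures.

carbon steel: T>10 °C ⇒ hinge -0.054·(25.4−10) = -0.8316
  Pd branch = 1.77·Pd^0.52·e^(0.02·RH+f) = 24.68 μm/a
  Cl⁻ term: 0.102·371.7^0.62·exp(0.033·64+0.04·25.4) = 91.33
  sum: 24.68 + 91.33 → r_corr = 116 μm/a
Convert to mass loss: 116 μm/a × 7.85 g/cm³ = 910.6 g·m⁻²·a⁻¹

r_corr = 911 g·m⁻²·a⁻¹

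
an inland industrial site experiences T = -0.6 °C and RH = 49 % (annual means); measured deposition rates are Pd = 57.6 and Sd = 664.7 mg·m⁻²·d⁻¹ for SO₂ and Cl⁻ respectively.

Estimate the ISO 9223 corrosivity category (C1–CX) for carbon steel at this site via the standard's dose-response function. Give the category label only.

carbon steel: f(T) = +0.150·(T−10) [T≤10 °C] = -1.5900
  SO₂ term: 1.77·57.6^0.52·exp(0.02·49-1.5900) = 7.915
  Sd branch = 0.102·Sd^0.62·e^(0.033·RH+0.04·T) = 28.21 μm/a
  r_corr = 7.915 + 28.21 = 36.13 μm/a
Category bounds: 25…50 μm/a bracket r_corr ⇒ C3

C3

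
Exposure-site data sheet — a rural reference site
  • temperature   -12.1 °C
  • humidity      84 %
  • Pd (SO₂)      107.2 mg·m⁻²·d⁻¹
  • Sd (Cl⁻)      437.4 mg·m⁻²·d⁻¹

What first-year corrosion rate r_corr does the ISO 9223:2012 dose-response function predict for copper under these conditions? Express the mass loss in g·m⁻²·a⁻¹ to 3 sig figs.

r_corr = 6.80 g·m⁻²·a⁻¹

copper: T≤10 °C ⇒ hinge +0.126·(-12.1−10) = -2.7846
  SO₂ term: 0.0053·107.2^0.26·exp(0.059·84-2.7846) = 0.1567
  Cl⁻ term: 0.01025·437.4^0.27·exp(0.036·84+0.049·-12.1) = 0.602
  sum: 0.1567 + 0.602 → r_corr = 0.7587 μm/a
Convert to mass loss: 0.7587 μm/a × 8.96 g/cm³ = 6.798 g·m⁻²·a⁻¹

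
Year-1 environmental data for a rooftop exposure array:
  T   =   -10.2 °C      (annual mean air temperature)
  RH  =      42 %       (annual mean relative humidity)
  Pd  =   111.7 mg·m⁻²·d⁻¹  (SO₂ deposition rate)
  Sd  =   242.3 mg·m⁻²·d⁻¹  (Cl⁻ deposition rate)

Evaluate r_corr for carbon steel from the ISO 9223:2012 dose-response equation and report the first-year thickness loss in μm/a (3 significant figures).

carbon steel: temperature factor f = +0.150·(-20.2) = -3.0300
  SO₂ term: 1.77·111.7^0.52·exp(0.02·42-3.0300) = 2.301
  Cl⁻ term: 0.102·242.3^0.62·exp(0.033·42+0.04·-10.2) = 8.159
  r_corr = 2.301 + 8.159 = 10.46 μm/a

r_corr = 10.5 μm/a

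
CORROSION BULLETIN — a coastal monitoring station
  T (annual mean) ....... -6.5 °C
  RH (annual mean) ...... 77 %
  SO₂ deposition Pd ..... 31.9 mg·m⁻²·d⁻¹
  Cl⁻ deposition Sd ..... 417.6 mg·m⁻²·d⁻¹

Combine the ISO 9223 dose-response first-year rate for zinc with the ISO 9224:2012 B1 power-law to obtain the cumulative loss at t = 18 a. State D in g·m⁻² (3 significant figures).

zinc: f(T) = +0.038·(T−10) [T≤10 °C] = -0.6270
  SO₂ term: 0.0129·31.9^0.44·exp(0.046·77-0.6270) = 1.092
  Cl⁻ term: 0.0175·417.6^0.57·exp(0.008·77+0.085·-6.5) = 0.5814
  r_corr = 1.092 + 0.5814 = 1.673 μm/a
Power-law: D(18) = r_corr · 18^0.813
  D(18) = 1.673 × 18^0.813 = 1.673 × 10.48 = 17.54 μm
  Mass loss = 17.54 μm × 7.14 g/cm³ = 125.3 g·m⁻²

D(18) = 125 g·m⁻²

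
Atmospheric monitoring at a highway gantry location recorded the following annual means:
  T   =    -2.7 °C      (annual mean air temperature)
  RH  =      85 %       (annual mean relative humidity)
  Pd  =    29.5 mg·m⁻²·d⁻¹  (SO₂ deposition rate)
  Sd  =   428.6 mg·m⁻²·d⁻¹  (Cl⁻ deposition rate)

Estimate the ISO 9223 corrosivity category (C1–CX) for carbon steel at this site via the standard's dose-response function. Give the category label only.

carbon steel: temperature factor f = +0.150·(-12.7) = -1.9050
  SO₂ term: 1.77·29.5^0.52·exp(0.02·85-1.9050) = 8.38
  Sd branch = 0.102·Sd^0.62·e^(0.033·RH+0.04·T) = 64.83 μm/a
  sum: 8.38 + 64.83 → r_corr = 73.21 μm/a
Category bounds: 50…80 μm/a bracket r_corr ⇒ C4

C4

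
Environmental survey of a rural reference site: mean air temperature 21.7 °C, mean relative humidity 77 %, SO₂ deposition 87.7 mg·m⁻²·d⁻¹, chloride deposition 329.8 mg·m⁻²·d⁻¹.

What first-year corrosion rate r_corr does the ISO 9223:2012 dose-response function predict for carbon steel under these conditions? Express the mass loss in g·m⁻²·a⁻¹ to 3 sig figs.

carbon steel: temperature factor f = -0.054·(11.7) = -0.6318
  SO₂ term: 1.77·87.7^0.52·exp(0.02·77-0.6318) = 44.95
  Sd branch = 0.102·Sd^0.62·e^(0.033·RH+0.04·T) = 112.3 μm/a
  sum: 44.95 + 112.3 → r_corr = 157.3 μm/a
Convert to mass loss: 157.3 μm/a × 7.85 g/cm³ = 1235 g·m⁻²·a⁻¹

r_corr = 1.23e+03 g·m⁻²·a⁻¹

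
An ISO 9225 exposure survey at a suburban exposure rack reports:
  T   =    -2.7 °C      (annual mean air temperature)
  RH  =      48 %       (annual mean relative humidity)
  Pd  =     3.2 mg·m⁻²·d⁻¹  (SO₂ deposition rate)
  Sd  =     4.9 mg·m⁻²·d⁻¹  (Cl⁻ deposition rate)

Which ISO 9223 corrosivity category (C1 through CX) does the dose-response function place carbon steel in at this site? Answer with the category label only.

carbon steel: f(T) = +0.150·(T−10) [T≤10 °C] = -1.9050
  SO₂ term: 1.77·3.2^0.52·exp(0.02·48-1.9050) = 1.26
  Cl⁻ term: 0.102·4.9^0.62·exp(0.033·48+0.04·-2.7) = 1.195
  sum: 1.26 + 1.195 → r_corr = 2.455 μm/a
Category bounds: 1.3…25 μm/a bracket r_corr ⇒ C2

C2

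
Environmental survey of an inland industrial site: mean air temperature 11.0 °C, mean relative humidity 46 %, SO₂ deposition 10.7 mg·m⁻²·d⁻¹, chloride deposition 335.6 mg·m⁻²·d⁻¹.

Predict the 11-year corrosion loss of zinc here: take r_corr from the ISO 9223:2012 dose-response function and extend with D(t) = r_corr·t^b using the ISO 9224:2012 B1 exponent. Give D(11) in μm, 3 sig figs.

D(11) = 14.4 μm

zinc: T>10 °C ⇒ hinge -0.071·(11.0−10) = -0.0710
  sulphur-dioxide contribution → 0.2829 μm/a
  chloride contribution → 1.773 μm/a
  ⇒ r_corr(zinc) = 2.056 μm/a
ISO 9224: D(t) = r_corr · t^b with b = 0.813 (zinc, B1)
  D(11) = 2.056 × 11^0.813 = 2.056 × 7.025 = 14.44 μm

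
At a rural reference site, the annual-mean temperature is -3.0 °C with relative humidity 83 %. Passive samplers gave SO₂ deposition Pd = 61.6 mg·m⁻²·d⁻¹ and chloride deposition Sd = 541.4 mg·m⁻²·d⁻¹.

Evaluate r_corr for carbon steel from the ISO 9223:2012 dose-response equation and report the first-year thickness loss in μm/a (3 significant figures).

r_corr = 80.6 μm/a

carbon steel: f(T) = +0.150·(T−10) [T≤10 °C] = -1.9500
  sulphur-dioxide contribution → 11.29 μm/a
  chloride contribution → 69.31 μm/a
  ⇒ r_corr(carbon steel) = 80.6 μm/a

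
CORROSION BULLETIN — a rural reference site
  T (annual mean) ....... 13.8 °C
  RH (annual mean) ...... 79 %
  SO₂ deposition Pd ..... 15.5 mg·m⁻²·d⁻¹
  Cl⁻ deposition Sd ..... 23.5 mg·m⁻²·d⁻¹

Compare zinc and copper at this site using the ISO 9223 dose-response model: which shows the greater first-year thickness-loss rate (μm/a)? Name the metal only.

zinc: T>10 °C ⇒ hinge -0.071·(13.8−10) = -0.2698
  sulphur-dioxide contribution → 1.246 μm/a
  chloride contribution → 0.6434 μm/a
  ⇒ r_corr(zinc) = 1.889 μm/a
copper: f(T) = -0.080·(T−10) [T>10 °C] = -0.3040
  sulphur-dioxide contribution → 0.8433 μm/a
  chloride contribution → 0.8123 μm/a
  ⇒ r_corr(copper) = 1.656 μm/a
Ordering by μm/a: zinc (1.89) > copper (1.66)

zinc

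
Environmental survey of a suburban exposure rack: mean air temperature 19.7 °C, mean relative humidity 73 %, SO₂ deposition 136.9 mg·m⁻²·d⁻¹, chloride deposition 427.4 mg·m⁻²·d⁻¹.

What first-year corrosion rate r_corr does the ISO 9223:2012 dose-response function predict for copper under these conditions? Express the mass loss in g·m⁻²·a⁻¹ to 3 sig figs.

r_corr = 23.0 g·m⁻²·a⁻¹

copper: f(T) = -0.080·(T−10) [T>10 °C] = -0.7760
  sulphur-dioxide contribution → 0.6505 μm/a
  chloride contribution → 1.912 μm/a
  total first-year rate 2.563 μm/a
Convert to mass loss: 2.563 μm/a × 8.96 g/cm³ = 22.96 g·m⁻²·a⁻¹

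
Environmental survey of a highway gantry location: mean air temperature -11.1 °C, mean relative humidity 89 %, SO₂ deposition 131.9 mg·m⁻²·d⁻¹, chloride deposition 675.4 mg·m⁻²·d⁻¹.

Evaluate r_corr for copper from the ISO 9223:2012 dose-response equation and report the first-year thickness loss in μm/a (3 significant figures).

r_corr = 1.10 μm/a

copper: f(T) = +0.126·(T−10) [T≤10 °C] = -2.6586
  Pd branch = 0.0053·Pd^0.26·e^(0.059·RH+f) = 0.252 μm/a
  Sd branch = 0.01025·Sd^0.27·e^(0.036·RH+0.049·T) = 0.8511 μm/a
  sum: 0.252 + 0.8511 → r_corr = 1.103 μm/a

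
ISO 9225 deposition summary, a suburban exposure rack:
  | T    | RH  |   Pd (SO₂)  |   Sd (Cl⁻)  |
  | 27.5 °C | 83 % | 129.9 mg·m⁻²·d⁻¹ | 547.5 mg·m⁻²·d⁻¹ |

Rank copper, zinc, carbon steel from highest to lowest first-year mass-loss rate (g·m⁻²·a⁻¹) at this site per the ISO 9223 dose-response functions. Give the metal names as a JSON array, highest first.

["carbon steel", "zinc", "copper"]

copper: f(T) = -0.080·(T−10) [T>10 °C] = -1.4000
  Pd branch = 0.0053·Pd^0.26·e^(0.059·RH+f) = 0.6202 μm/a
  Sd branch = 0.01025·Sd^0.27·e^(0.036·RH+0.049·T) = 4.295 μm/a
  sum: 0.6202 + 4.295 → r_corr = 4.915 μm/a
  mass loss = 4.915 μm/a × 8.96 g/cm³ = 44.04 g·m⁻²·a⁻¹
zinc: f(T) = -0.071·(T−10) [T>10 °C] = -1.2425
  SO₂ term: 0.0129·129.9^0.44·exp(0.046·83-1.2425) = 1.442
  Cl⁻ term: 0.0175·547.5^0.57·exp(0.008·83+0.085·27.5) = 12.81
  r_corr = 1.442 + 12.81 = 14.25 μm/a
  mass loss = 14.25 μm/a × 7.14 g/cm³ = 101.7 g·m⁻²·a⁻¹
carbon steel: T>10 °C ⇒ hinge -0.054·(27.5−10) = -0.9450
  Pd branch = 1.77·Pd^0.52·e^(0.02·RH+f) = 45.45 μm/a
  Cl⁻ term: 0.102·547.5^0.62·exp(0.033·83+0.04·27.5) = 236.4
  r_corr = 45.45 + 236.4 = 281.9 μm/a
  mass loss = 281.9 μm/a × 7.85 g/cm³ = 2213 g·m⁻²·a⁻¹
Ordering by g·m⁻²·a⁻¹: carbon steel (2210) > zinc (102) > copper (44)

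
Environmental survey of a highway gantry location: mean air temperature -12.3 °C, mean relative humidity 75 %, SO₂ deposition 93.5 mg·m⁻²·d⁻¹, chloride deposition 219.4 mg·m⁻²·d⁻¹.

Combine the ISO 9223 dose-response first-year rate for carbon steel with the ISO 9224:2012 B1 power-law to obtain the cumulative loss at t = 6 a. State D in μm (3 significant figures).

D(6) = 61.1 μm

carbon steel: temperature factor f = +0.150·(-22.3) = -3.3450
  sulphur-dioxide contribution → 2.962 μm/a
  chloride contribution → 20.96 μm/a
  ⇒ r_corr(carbon steel) = 23.92 μm/a
Long-term exponent b (ISO 9224 Table 2, B1) = 0.523
  D(6) = 23.92 × 6^0.523 = 23.92 × 2.553 = 61.06 μm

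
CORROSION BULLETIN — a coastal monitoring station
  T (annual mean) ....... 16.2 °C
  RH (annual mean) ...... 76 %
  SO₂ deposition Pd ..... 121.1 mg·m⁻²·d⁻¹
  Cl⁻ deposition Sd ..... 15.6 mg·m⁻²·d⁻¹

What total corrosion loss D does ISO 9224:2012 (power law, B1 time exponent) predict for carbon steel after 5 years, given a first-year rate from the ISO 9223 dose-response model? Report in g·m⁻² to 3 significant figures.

carbon steel: temperature factor f = -0.054·(6.2) = -0.3348
  sulphur-dioxide contribution → 70.13 μm/a
  chloride contribution → 13.15 μm/a
  ⇒ r_corr(carbon steel) = 83.29 μm/a
Power-law: D(5) = r_corr · 5^0.523
  D(5) = 83.29 × 5^0.523 = 83.29 × 2.32 = 193.3 μm
  Mass loss = 193.3 μm × 7.85 g/cm³ = 1517 g·m⁻²

D(5) = 1.52e+03 g·m⁻²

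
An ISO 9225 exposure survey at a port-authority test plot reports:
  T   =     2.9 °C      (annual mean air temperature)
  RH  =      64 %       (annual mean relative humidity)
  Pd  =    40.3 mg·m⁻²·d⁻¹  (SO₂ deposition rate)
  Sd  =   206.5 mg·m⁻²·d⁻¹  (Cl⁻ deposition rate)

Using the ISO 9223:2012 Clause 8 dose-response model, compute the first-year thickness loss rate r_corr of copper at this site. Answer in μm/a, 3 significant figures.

copper: T≤10 °C ⇒ hinge +0.126·(2.9−10) = -0.8946
  sulphur-dioxide contribution → 0.2472 μm/a
  chloride contribution → 0.499 μm/a
  ⇒ r_corr(copper) = 0.7462 μm/a

r_corr = 0.746 μm/a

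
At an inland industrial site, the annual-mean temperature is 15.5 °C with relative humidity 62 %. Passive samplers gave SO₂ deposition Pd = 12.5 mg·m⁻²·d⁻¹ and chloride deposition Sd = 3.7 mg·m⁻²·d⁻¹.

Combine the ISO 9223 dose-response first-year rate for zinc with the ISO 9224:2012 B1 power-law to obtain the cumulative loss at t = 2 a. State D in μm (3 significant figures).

zinc: f(T) = -0.071·(T−10) [T>10 °C] = -0.3905
  SO₂ term: 0.0129·12.5^0.44·exp(0.046·62-0.3905) = 0.4595
  Sd branch = 0.0175·Sd^0.57·e^(0.008·RH+0.085·T) = 0.2262 μm/a
  sum: 0.4595 + 0.2262 → r_corr = 0.6857 μm/a
Power-law: D(2) = r_corr · 2^0.813
  D(2) = 0.6857 × 2^0.813 = 0.6857 × 1.757 = 1.205 μm

D(2) = 1.20 μm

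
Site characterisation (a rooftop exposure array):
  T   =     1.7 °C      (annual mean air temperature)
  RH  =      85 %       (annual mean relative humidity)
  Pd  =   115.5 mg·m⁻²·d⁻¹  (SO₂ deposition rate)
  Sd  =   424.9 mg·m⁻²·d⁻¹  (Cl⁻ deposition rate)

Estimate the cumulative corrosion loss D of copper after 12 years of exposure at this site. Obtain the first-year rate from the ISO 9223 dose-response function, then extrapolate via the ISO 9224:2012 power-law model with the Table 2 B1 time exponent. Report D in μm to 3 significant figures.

copper: temperature factor f = +0.126·(-8.3) = -1.0458
  Pd branch = 0.0053·Pd^0.26·e^(0.059·RH+f) = 0.9646 μm/a
  Sd branch = 0.01025·Sd^0.27·e^(0.036·RH+0.049·T) = 1.218 μm/a
  r_corr = 0.9646 + 1.218 = 2.182 μm/a
ISO 9224: D(t) = r_corr · t^b with b = 0.667 (copper, B1)
  D(12) = 2.182 × 12^0.667 = 2.182 × 5.246 = 11.45 μm

D(12) = 11.4 μm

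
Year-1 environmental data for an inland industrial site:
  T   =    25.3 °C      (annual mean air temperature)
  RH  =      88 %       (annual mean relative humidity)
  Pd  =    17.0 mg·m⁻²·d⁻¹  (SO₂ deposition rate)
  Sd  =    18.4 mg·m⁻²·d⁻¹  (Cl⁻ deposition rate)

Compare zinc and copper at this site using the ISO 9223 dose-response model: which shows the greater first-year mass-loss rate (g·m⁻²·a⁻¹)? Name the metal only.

zinc: temperature factor f = -0.071·(15.3) = -1.0863
  SO₂ term: 0.0129·17.0^0.44·exp(0.046·88-1.0863) = 0.8674
  Cl⁻ term: 0.0175·18.4^0.57·exp(0.008·88+0.085·25.3) = 1.598
  sum: 0.8674 + 1.598 → r_corr = 2.466 μm/a
  mass loss = 2.466 μm/a × 7.14 g/cm³ = 17.61 g·m⁻²·a⁻¹
copper: T>10 °C ⇒ hinge -0.080·(25.3−10) = -1.2240
  Pd branch = 0.0053·Pd^0.26·e^(0.059·RH+f) = 0.5854 μm/a
  Sd branch = 0.01025·Sd^0.27·e^(0.036·RH+0.049·T) = 1.847 μm/a
  r_corr = 0.5854 + 1.847 = 2.432 μm/a
  mass loss = 2.432 μm/a × 8.96 g/cm³ = 21.79 g·m⁻²·a⁻¹
Ordering by g·m⁻²·a⁻¹: copper (21.8) > zinc (17.6)

copper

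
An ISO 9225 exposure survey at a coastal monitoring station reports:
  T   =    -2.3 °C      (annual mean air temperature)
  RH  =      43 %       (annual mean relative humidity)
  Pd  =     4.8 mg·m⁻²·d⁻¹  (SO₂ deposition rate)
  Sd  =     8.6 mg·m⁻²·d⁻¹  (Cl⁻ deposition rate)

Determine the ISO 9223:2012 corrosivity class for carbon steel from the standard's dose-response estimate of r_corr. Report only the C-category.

C2

carbon steel: T≤10 °C ⇒ hinge +0.150·(-2.3−10) = -1.8450
  Pd branch = 1.77·Pd^0.52·e^(0.02·RH+f) = 1.494 μm/a
  Sd branch = 0.102·Sd^0.62·e^(0.033·RH+0.04·T) = 1.46 μm/a
  r_corr = 1.494 + 1.46 = 2.954 μm/a
2.95 μm/a falls in (1.3, 25] for carbon steel → category C2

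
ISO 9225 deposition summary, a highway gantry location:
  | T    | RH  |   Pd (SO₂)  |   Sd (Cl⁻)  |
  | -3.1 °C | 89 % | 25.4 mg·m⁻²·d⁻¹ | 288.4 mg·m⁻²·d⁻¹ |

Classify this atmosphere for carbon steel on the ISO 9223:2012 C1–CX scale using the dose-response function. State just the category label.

C4

carbon steel: f(T) = +0.150·(T−10) [T≤10 °C] = -1.9650
  sulphur-dioxide contribution → 7.909 μm/a
  chloride contribution → 56.95 μm/a
  ⇒ r_corr(carbon steel) = 64.86 μm/a
Category bounds: 50…80 μm/a bracket r_corr ⇒ C4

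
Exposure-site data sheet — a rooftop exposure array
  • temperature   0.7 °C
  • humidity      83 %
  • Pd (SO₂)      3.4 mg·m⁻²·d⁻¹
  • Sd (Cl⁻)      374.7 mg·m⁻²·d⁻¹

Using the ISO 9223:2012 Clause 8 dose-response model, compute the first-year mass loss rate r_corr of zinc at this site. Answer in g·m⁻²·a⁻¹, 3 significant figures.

r_corr = 12.6 g·m⁻²·a⁻¹

zinc: f(T) = +0.038·(T−10) [T≤10 °C] = -0.3534
  sulphur-dioxide contribution → 0.7065 μm/a
  chloride contribution → 1.057 μm/a
  total first-year rate 1.764 μm/a
Convert to mass loss: 1.764 μm/a × 7.14 g/cm³ = 12.59 g·m⁻²·a⁻¹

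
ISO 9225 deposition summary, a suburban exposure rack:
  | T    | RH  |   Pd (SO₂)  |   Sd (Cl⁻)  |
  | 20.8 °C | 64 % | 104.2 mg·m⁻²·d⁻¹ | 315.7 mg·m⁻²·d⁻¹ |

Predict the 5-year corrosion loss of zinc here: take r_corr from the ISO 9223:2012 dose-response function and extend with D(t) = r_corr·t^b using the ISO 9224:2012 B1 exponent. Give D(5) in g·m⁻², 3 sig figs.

zinc: T>10 °C ⇒ hinge -0.071·(20.8−10) = -0.7668
  sulphur-dioxide contribution → 0.879 μm/a
  chloride contribution → 4.548 μm/a
  ⇒ r_corr(zinc) = 5.427 μm/a
Long-term exponent b (ISO 9224 Table 2, B1) = 0.813
  D(5) = 5.427 × 5^0.813 = 5.427 × 3.701 = 20.08 μm
  Mass loss = 20.08 μm × 7.14 g/cm³ = 143.4 g·m⁻²

D(5) = 143 g·m⁻²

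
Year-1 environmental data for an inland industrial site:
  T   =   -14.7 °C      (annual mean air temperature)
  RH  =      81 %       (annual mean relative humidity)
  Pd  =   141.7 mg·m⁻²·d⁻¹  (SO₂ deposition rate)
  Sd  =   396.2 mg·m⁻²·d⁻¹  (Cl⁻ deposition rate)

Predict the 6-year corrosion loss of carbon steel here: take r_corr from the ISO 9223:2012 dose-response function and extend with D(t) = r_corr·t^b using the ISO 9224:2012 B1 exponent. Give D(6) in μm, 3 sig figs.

D(6) = 92.8 μm

carbon steel: f(T) = +0.150·(T−10) [T≤10 °C] = -3.7050
  Pd branch = 1.77·Pd^0.52·e^(0.02·RH+f) = 2.892 μm/a
  Sd branch = 0.102·Sd^0.62·e^(0.033·RH+0.04·T) = 33.48 μm/a
  sum: 2.892 + 33.48 → r_corr = 36.37 μm/a
Long-term exponent b (ISO 9224 Table 2, B1) = 0.523
  D(6) = 36.37 × 6^0.523 = 36.37 × 2.553 = 92.85 μm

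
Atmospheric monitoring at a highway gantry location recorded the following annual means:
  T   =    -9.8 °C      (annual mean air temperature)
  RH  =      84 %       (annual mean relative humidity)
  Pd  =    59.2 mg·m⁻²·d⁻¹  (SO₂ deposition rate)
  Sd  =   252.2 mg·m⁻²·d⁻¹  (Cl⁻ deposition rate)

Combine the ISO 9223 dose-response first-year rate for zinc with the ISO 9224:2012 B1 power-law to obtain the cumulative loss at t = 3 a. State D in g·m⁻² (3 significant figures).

D(3) = 36.5 g·m⁻²

zinc: temperature factor f = +0.038·(-19.8) = -0.7524
  SO₂ term: 0.0129·59.2^0.44·exp(0.046·84-0.7524) = 1.745
  Cl⁻ term: 0.0175·252.2^0.57·exp(0.008·84+0.085·-9.8) = 0.3484
  sum: 1.745 + 0.3484 → r_corr = 2.093 μm/a
Power-law: D(3) = r_corr · 3^0.813
  D(3) = 2.093 × 3^0.813 = 2.093 × 2.443 = 5.114 μm
  Mass loss = 5.114 μm × 7.14 g/cm³ = 36.51 g·m⁻²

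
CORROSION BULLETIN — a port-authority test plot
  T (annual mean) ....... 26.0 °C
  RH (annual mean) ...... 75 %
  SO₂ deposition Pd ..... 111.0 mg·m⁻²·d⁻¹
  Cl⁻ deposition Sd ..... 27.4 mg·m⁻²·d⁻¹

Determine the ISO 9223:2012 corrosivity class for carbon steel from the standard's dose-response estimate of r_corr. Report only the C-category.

C4

carbon steel: f(T) = -0.054·(T−10) [T>10 °C] = -0.8640
  SO₂ term: 1.77·111.0^0.52·exp(0.02·75-0.8640) = 38.7
  Cl⁻ term: 0.102·27.4^0.62·exp(0.033·75+0.04·26.0) = 26.7
  sum: 38.7 + 26.7 → r_corr = 65.41 μm/a
Category bounds: 50…80 μm/a bracket r_corr ⇒ C4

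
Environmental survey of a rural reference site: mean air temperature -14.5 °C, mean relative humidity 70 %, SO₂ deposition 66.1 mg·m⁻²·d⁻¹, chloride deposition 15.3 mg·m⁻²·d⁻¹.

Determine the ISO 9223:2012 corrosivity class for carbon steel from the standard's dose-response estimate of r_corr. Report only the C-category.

C2

carbon steel: T≤10 °C ⇒ hinge +0.150·(-14.5−10) = -3.6750
  Pd branch = 1.77·Pd^0.52·e^(0.02·RH+f) = 1.609 μm/a
  Cl⁻ term: 0.102·15.3^0.62·exp(0.033·70+0.04·-14.5) = 3.122
  sum: 1.609 + 3.122 → r_corr = 4.731 μm/a
ISO 9223 Table 2 (carbon steel): 1.3 < 4.73 ≤ 25 μm/a ⇒ C2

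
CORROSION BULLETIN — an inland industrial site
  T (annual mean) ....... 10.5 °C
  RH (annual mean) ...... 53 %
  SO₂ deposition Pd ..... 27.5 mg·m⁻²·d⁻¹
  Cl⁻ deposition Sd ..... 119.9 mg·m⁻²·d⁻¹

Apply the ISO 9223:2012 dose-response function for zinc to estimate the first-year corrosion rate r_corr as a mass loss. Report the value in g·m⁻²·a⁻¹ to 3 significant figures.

r_corr = 11.5 g·m⁻²·a⁻¹

zinc: f(T) = -0.071·(T−10) [T>10 °C] = -0.0355
  sulphur-dioxide contribution → 0.6128 μm/a
  chloride contribution → 0.9993 μm/a
  total first-year rate 1.612 μm/a
Convert to mass loss: 1.612 μm/a × 7.14 g/cm³ = 11.51 g·m⁻²·a⁻¹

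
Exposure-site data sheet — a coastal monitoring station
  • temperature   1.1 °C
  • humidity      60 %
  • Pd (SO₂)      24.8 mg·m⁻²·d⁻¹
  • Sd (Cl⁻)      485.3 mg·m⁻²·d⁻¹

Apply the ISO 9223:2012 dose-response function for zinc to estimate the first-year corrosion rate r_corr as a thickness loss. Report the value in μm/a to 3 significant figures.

zinc: T≤10 °C ⇒ hinge +0.038·(1.1−10) = -0.3382
  sulphur-dioxide contribution → 0.5969 μm/a
  chloride contribution → 1.055 μm/a
  total first-year rate 1.652 μm/a

r_corr = 1.65 μm/a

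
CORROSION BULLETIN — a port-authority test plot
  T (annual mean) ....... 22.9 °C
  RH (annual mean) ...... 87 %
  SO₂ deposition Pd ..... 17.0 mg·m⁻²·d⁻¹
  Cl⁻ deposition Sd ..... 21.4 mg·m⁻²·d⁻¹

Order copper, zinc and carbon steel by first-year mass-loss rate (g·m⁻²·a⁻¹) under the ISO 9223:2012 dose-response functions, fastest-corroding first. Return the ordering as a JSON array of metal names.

["carbon steel", "copper", "zinc"]

copper: T>10 °C ⇒ hinge -0.080·(22.9−10) = -1.0320
  SO₂ term: 0.0053·17.0^0.26·exp(0.059·87-1.0320) = 0.6687
  Cl⁻ term: 0.01025·21.4^0.27·exp(0.036·87+0.049·22.9) = 1.65
  r_corr = 0.6687 + 1.65 = 2.319 μm/a
  mass loss = 2.319 μm/a × 8.96 g/cm³ = 20.78 g·m⁻²·a⁻¹
zinc: f(T) = -0.071·(T−10) [T>10 °C] = -0.9159
  Pd branch = 0.0129·Pd^0.44·e^(0.046·RH+f) = 0.9823 μm/a
  Cl⁻ term: 0.0175·21.4^0.57·exp(0.008·87+0.085·22.9) = 1.409
  sum: 0.9823 + 1.409 → r_corr = 2.392 μm/a
  mass loss = 2.392 μm/a × 7.14 g/cm³ = 17.08 g·m⁻²·a⁻¹
carbon steel: f(T) = -0.054·(T−10) [T>10 °C] = -0.6966
  Pd branch = 1.77·Pd^0.52·e^(0.02·RH+f) = 21.93 μm/a
  Sd branch = 0.102·Sd^0.62·e^(0.033·RH+0.04·T) = 30.07 μm/a
  sum: 21.93 + 30.07 → r_corr = 52 μm/a
  mass loss = 52 μm/a × 7.85 g/cm³ = 408.2 g·m⁻²·a⁻¹
Ordering by g·m⁻²·a⁻¹: carbon steel (408) > copper (20.8) > zinc (17.1)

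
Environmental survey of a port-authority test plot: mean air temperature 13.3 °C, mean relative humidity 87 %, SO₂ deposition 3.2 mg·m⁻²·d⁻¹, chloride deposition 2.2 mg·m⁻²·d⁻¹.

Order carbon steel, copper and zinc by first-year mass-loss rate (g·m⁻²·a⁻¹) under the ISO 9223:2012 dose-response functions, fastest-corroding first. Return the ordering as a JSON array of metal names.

carbon steel: f(T) = -0.054·(T−10) [T>10 °C] = -0.1782
  sulphur-dioxide contribution → 15.45 μm/a
  chloride contribution → 4.998 μm/a
  ⇒ r_corr(carbon steel) = 20.45 μm/a
  mass loss = 20.45 μm/a × 7.85 g/cm³ = 160.5 g·m⁻²·a⁻¹
copper: f(T) = -0.080·(T−10) [T>10 °C] = -0.2640
  sulphur-dioxide contribution → 0.9337 μm/a
  chloride contribution → 0.5577 μm/a
  total first-year rate 1.491 μm/a
  mass loss = 1.491 μm/a × 8.96 g/cm³ = 13.36 g·m⁻²·a⁻¹
zinc: temperature factor f = -0.071·(3.3) = -0.2343
  sulphur-dioxide contribution → 0.9314 μm/a
  chloride contribution → 0.1704 μm/a
  ⇒ r_corr(zinc) = 1.102 μm/a
  mass loss = 1.102 μm/a × 7.14 g/cm³ = 7.867 g·m⁻²·a⁻¹
Ordering by g·m⁻²·a⁻¹: carbon steel (161) > copper (13.4) > zinc (7.87)

["carbon steel", "copper", "zinc"]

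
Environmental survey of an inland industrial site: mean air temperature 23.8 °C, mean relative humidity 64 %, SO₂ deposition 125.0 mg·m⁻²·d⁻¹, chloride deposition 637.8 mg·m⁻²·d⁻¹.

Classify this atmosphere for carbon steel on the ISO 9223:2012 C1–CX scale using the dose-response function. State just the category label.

C5

carbon steel: f(T) = -0.054·(T−10) [T>10 °C] = -0.7452
  sulphur-dioxide contribution → 37.21 μm/a
  chloride contribution → 119.7 μm/a
  ⇒ r_corr(carbon steel) = 156.9 μm/a
Category bounds: 80…200 μm/a bracket r_corr ⇒ C5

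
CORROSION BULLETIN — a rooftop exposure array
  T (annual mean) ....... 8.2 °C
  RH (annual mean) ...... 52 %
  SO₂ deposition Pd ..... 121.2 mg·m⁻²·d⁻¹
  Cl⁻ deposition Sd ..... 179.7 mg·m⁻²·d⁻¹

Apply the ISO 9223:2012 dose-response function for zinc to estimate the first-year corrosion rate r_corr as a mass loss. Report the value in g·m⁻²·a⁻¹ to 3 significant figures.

r_corr = 15.1 g·m⁻²·a⁻¹

zinc: f(T) = +0.038·(T−10) [T≤10 °C] = -0.0684
  sulphur-dioxide contribution → 1.088 μm/a
  chloride contribution → 1.027 μm/a
  ⇒ r_corr(zinc) = 2.114 μm/a
Convert to mass loss: 2.114 μm/a × 7.14 g/cm³ = 15.1 g·m⁻²·a⁻¹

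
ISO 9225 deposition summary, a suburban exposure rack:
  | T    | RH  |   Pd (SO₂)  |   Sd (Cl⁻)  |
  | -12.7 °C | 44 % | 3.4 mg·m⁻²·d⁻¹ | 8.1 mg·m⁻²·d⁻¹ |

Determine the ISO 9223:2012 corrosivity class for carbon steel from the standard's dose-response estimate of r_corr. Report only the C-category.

C1

carbon steel: f(T) = +0.150·(T−10) [T≤10 °C] = -3.4050
  SO₂ term: 1.77·3.4^0.52·exp(0.02·44-3.4050) = 0.2678
  Cl⁻ term: 0.102·8.1^0.62·exp(0.033·44+0.04·-12.7) = 0.959
  sum: 0.2678 + 0.959 → r_corr = 1.227 μm/a
Category bounds: 0…1.3 μm/a bracket r_corr ⇒ C1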